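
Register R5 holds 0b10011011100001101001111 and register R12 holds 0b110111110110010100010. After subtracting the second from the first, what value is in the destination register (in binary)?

0b1100011101011010101101

Subtract column by column in base 2:
  1-0 → 1
  1-1 → 0
  1-0 → 1
  1-0 → 1
  0-0 → 0
  0-1 → 1 (borrow)
  1-0-1 → 0
  0-1 → 1 (borrow)
  1-0-1 → 0
  1-0 → 1
  0-1 → 1 (borrow)
  0-1-1 → 0 (borrow)
  0-0-1 → 1 (borrow)
  0-1-1 → 0 (borrow)
  1-1-1 → 1 (borrow)
  1-1-1 → 1 (borrow)
  1-1-1 → 1 (borrow)
  0-1-1 → 0 (borrow)
  1-0-1 → 0
  1-1 → 0
  0-1 → 1 (borrow)
  0-0-1 → 1 (borrow)
  1-0-1 → 0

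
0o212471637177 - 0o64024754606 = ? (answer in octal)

0o126444662371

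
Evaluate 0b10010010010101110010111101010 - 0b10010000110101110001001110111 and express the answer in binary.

0b1100000000001101110011

Subtract column by column in base 2:
  0-1 → 1 (borrow)
  1-1-1 → 1 (borrow)
  0-1-1 → 0 (borrow)
  1-0-1 → 0
  0-1 → 1 (borrow)
  1-1-1 → 1 (borrow)
  1-1-1 → 1 (borrow)
  1-0-1 → 0
  1-0 → 1
  0-1 → 1 (borrow)
  1-0-1 → 0
  0-0 → 0
  0-0 → 0
  1-1 → 0
  1-1 → 0
  1-1 → 0
  0-0 → 0
  1-1 → 0
  0-0 → 0
  1-1 → 0
  0-1 → 1 (borrow)
  0-0-1 → 1 (borrow)
  1-0-1 → 0
  0-0 → 0
  0-0 → 0
  1-1 → 0
  0-0 → 0
  0-0 → 0
  1-1 → 0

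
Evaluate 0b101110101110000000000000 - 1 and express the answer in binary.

The trailing 13 digits are 0, so subtracting 1 borrows through: they become 1 and the next digit up decrements.

0b101110101101111111111111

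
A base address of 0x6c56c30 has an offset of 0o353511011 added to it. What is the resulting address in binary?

0b1010011100111111111000111001

0x6c56c30 = 0b110110001010110110000110000 in binary.
0o353511011 = 0b11101011101001001000001001 in binary.
Add column by column in base 2, right to left:
  0+1 = 1
  0+0 = 0
  0+0 = 0
  0+1 = 1
  1+0 = 1
  1+0 = 1
  0+0 = 0
  0+0 = 0
  0+0 = 0
  0+1 = 1
  1+0 = 1
  1+0 = 1
  0+1 = 1
  1+0 = 1
  1+0 = 1
  0+1 = 1
  1+0 = 1
  0+1 = 1
  1+1 = 0 carry 1
  0+1+1 = 0 carry 1
  0+0+1 = 1
  0+1 = 1
  1+0 = 1
  1+1 = 0 carry 1
  0+1+1 = 0 carry 1
  1+1+1 = 1 carry 1
  1+0+1 = 0 carry 1
  final carry 1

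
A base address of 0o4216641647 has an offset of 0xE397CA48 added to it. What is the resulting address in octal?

0o40564606757

0xE397CA48 = 0o34345745110 in octal.
Add column by column in base 8, right to left:
  7+0 = 7
  4+1 = 5
  6+1 = 7
  1+5 = 6
  4+4 = 0 carry 1
  6+7+1 = 6 carry 1
  6+5+1 = 4 carry 1
  1+4+1 = 6
  2+3 = 5
  4+4 = 0 carry 1
  0+3+1 = 4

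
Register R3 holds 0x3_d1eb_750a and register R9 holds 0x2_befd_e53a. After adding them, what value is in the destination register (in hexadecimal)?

Add column by column in base 16, right to left:
  a+a = 4 carry 1
  0+3+1 = 4
  5+5 = a
  7+e = 5 carry 1
  b+d+1 = 9 carry 1
  e+f+1 = e carry 1
  1+e+1 = 0 carry 1
  d+b+1 = 9 carry 1
  3+2+1 = 6

0x690e95a44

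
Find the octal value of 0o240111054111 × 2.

0o500222130222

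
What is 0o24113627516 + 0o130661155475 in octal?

Add column by column in base 8, right to left:
  6+5 = 3 carry 1
  1+7+1 = 1 carry 1
  5+4+1 = 2 carry 1
  7+5+1 = 5 carry 1
  2+5+1 = 0 carry 1
  6+1+1 = 0 carry 1
  3+1+1 = 5
  1+6 = 7
  1+6 = 7
  4+0 = 4
  2+3 = 5
  0+1 = 1

0o154775005213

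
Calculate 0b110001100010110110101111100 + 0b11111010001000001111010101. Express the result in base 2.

0b1010000110011111000101010001

Add column by column in base 2, right to left:
  0+1 = 1
  0+0 = 0
  1+1 = 0 carry 1
  1+0+1 = 0 carry 1
  1+1+1 = 1 carry 1
  1+0+1 = 0 carry 1
  1+1+1 = 1 carry 1
  0+1+1 = 0 carry 1
  1+1+1 = 1 carry 1
  0+1+1 = 0 carry 1
  1+0+1 = 0 carry 1
  1+0+1 = 0 carry 1
  0+0+1 = 1
  1+0 = 1
  1+0 = 1
  0+1 = 1
  1+0 = 1
  0+0 = 0
  0+0 = 0
  0+1 = 1
  1+0 = 1
  1+1 = 0 carry 1
  0+1+1 = 0 carry 1
  0+1+1 = 0 carry 1
  0+1+1 = 0 carry 1
  1+1+1 = 1 carry 1
  1+0+1 = 0 carry 1
  final carry 1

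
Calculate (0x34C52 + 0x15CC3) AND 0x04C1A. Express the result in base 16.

0x810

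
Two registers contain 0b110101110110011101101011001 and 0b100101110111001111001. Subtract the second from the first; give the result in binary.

Subtract column by column in base 2:
  1-1 → 0
  0-0 → 0
  0-0 → 0
  1-1 → 0
  1-1 → 0
  0-1 → 1 (borrow)
  1-1-1 → 1 (borrow)
  0-0-1 → 1 (borrow)
  1-0-1 → 0
  1-1 → 0
  0-1 → 1 (borrow)
  1-1-1 → 1 (borrow)
  1-0-1 → 0
  1-1 → 0
  0-1 → 1 (borrow)
  0-1-1 → 0 (borrow)
  1-0-1 → 0
  1-1 → 0
  0-0 → 0
  1-0 → 1
  1-1 → 0
  1-0 → 1
  0-0 → 0
  1-0 → 1
  0-0 → 0
  1-0 → 1
  1-0 → 1

0b110101010000100110011100000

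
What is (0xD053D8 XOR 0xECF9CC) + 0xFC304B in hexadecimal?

0x138DA5F

First 0xD053D8 XOR 0xECF9CC = 0x3CAA14.
Add column by column in base 16, right to left:
  4+B = F
  1+4 = 5
  A+0 = A
  A+3 = D
  C+C = 8 carry 1
  3+F+1 = 3 carry 1
  final carry 1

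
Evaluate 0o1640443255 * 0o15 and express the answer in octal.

Multiply each base-8 digit by 13, carrying:
  5×13 = 65 → write 1 carry 8
  5×13+8 = 73 → write 1 carry 9
  2×13+9 = 35 → write 3 carry 4
  3×13+4 = 43 → write 3 carry 5
  4×13+5 = 57 → write 1 carry 7
  4×13+7 = 59 → write 3 carry 7
  0×13+7 = 7 → write 7
  4×13 = 52 → write 4 carry 6
  6×13+6 = 84 → write 4 carry 10
  1×13+10 = 23 → write 7 carry 2
  remaining carry: 2

0o27447313311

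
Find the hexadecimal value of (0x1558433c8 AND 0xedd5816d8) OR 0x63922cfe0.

0x67d22dfe8

0x1558433c8 AND 0xedd5816d8 = 0x0550012c8.
Then OR with 0x63922cfe0.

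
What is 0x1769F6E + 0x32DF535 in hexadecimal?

Add column by column in base 16, right to left:
  E+5 = 3 carry 1
  6+3+1 = A
  F+5 = 4 carry 1
  9+F+1 = 9 carry 1
  6+D+1 = 4 carry 1
  7+2+1 = A
  1+3 = 4

0x4A494A3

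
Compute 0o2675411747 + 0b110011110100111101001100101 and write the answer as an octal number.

0o3534107114

0b110011110100111101001100101 = 0o636475145 in octal.
Add column by column in base 8, right to left:
  7+5 = 4 carry 1
  4+4+1 = 1 carry 1
  7+1+1 = 1 carry 1
  1+5+1 = 7
  1+7 = 0 carry 1
  4+4+1 = 1 carry 1
  5+6+1 = 4 carry 1
  7+3+1 = 3 carry 1
  6+6+1 = 5 carry 1
  2+0+1 = 3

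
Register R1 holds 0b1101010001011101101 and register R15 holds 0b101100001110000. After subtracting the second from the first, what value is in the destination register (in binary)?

Subtract column by column in base 2:
  1-0 → 1
  0-0 → 0
  1-0 → 1
  1-0 → 1
  0-1 → 1 (borrow)
  1-1-1 → 1 (borrow)
  1-1-1 → 1 (borrow)
  1-0-1 → 0
  0-0 → 0
  1-0 → 1
  0-0 → 0
  0-1 → 1 (borrow)
  0-1-1 → 0 (borrow)
  1-0-1 → 0
  0-1 → 1 (borrow)
  1-0-1 → 0
  0-0 → 0
  1-0 → 1
  1-0 → 1

0b1100100101001111101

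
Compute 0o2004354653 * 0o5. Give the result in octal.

Multiply each base-8 digit by 5, carrying:
  3×5 = 15 → write 7 carry 1
  5×5+1 = 26 → write 2 carry 3
  6×5+3 = 33 → write 1 carry 4
  4×5+4 = 24 → write 0 carry 3
  5×5+3 = 28 → write 4 carry 3
  3×5+3 = 18 → write 2 carry 2
  4×5+2 = 22 → write 6 carry 2
  0×5+2 = 2 → write 2
  0×5 = 0 → write 0
  2×5 = 10 → write 2 carry 1
  remaining carry: 1

0o12026240127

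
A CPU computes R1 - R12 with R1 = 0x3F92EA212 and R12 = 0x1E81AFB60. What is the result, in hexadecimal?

0x21113A6B2

Subtract column by column in base 16:
  2-0 → 2
  1-6 → B (borrow)
  2-B-1 → 6 (borrow)
  A-F-1 → A (borrow)
  E-A-1 → 3
  2-1 → 1
  9-8 → 1
  F-E → 1
  3-1 → 2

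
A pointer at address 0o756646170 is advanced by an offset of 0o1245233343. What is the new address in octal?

0o2224101533

Add column by column in base 8, right to left:
  0+3 = 3
  7+4 = 3 carry 1
  1+3+1 = 5
  6+3 = 1 carry 1
  4+3+1 = 0 carry 1
  6+2+1 = 1 carry 1
  6+5+1 = 4 carry 1
  5+4+1 = 2 carry 1
  7+2+1 = 2 carry 1
  0+1+1 = 2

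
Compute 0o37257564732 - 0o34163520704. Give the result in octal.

0o3074044026

Subtract column by column in base 8:
  2-4 → 6 (borrow)
  3-0-1 → 2
  7-7 → 0
  4-0 → 4
  6-2 → 4
  5-5 → 0
  7-3 → 4
  5-6 → 7 (borrow)
  2-1-1 → 0
  7-4 → 3
  3-3 → 0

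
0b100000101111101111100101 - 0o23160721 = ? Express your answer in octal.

0o15415024

0b100000101111101111100101 = 0o40575745 in octal.
Subtract column by column in base 8:
  5-1 → 4
  4-2 → 2
  7-7 → 0
  5-0 → 5
  7-6 → 1
  5-1 → 4
  0-3 → 5 (borrow)
  4-2-1 → 1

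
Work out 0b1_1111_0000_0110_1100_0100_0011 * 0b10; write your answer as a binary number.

0b11111000001101100010000110

Multiply each base-2 digit by 2, carrying:
  1×2 = 2 → write 0 carry 1
  1×2+1 = 3 → write 1 carry 1
  0×2+1 = 1 → write 1
  0×2 = 0 → write 0
  0×2 = 0 → write 0
  0×2 = 0 → write 0
  1×2 = 2 → write 0 carry 1
  0×2+1 = 1 → write 1
  0×2 = 0 → write 0
  0×2 = 0 → write 0
  1×2 = 2 → write 0 carry 1
  1×2+1 = 3 → write 1 carry 1
  0×2+1 = 1 → write 1
  1×2 = 2 → write 0 carry 1
  1×2+1 = 3 → write 1 carry 1
  0×2+1 = 1 → write 1
  0×2 = 0 → write 0
  0×2 = 0 → write 0
  0×2 = 0 → write 0
  0×2 = 0 → write 0
  1×2 = 2 → write 0 carry 1
  1×2+1 = 3 → write 1 carry 1
  1×2+1 = 3 → write 1 carry 1
  1×2+1 = 3 → write 1 carry 1
  1×2+1 = 3 → write 1 carry 1
  remaining carry: 1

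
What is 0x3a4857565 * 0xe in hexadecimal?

0x32ff4c6b86

Multiply each base-16 digit by 14, carrying:
  5×14 = 70 → write 6 carry 4
  6×14+4 = 88 → write 8 carry 5
  5×14+5 = 75 → write b carry 4
  7×14+4 = 102 → write 6 carry 6
  5×14+6 = 76 → write c carry 4
  8×14+4 = 116 → write 4 carry 7
  4×14+7 = 63 → write f carry 3
  a×14+3 = 143 → write f carry 8
  3×14+8 = 50 → write 2 carry 3
  remaining carry: 3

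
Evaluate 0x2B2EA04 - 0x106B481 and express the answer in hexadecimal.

0x1AC3583

Subtract column by column in base 16:
  4-1 → 3
  0-8 → 8 (borrow)
  A-4-1 → 5
  E-B → 3
  2-6 → C (borrow)
  B-0-1 → A
  2-1 → 1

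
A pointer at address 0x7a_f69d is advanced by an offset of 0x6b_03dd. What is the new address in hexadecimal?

Add column by column in base 16, right to left:
  d+d = a carry 1
  9+d+1 = 7 carry 1
  6+3+1 = a
  f+0 = f
  a+b = 5 carry 1
  7+6+1 = e

0xe5fa7a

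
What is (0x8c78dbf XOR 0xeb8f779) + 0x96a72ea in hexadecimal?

First 0x8c78dbf XOR 0xeb8f779 = 0x67f7ac6.
Add column by column in base 16, right to left:
  6+a = 0 carry 1
  c+e+1 = b carry 1
  a+2+1 = d
  7+7 = e
  f+a = 9 carry 1
  7+6+1 = e
  6+9 = f

0xfe9edb0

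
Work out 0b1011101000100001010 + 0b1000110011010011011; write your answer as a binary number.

0b10100011011110100101

Add column by column in base 2, right to left:
  0+1 = 1
  1+1 = 0 carry 1
  0+0+1 = 1
  1+1 = 0 carry 1
  0+1+1 = 0 carry 1
  0+0+1 = 1
  0+0 = 0
  0+1 = 1
  1+0 = 1
  0+1 = 1
  0+1 = 1
  0+0 = 0
  1+0 = 1
  0+1 = 1
  1+1 = 0 carry 1
  1+0+1 = 0 carry 1
  1+0+1 = 0 carry 1
  0+0+1 = 1
  1+1 = 0 carry 1
  final carry 1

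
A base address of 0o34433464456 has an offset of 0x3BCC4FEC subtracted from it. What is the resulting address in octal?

0o25050414502

0x3BCC4FEC = 0o7363047754 in octal.
Subtract column by column in base 8:
  6-4 → 2
  5-5 → 0
  4-7 → 5 (borrow)
  4-7-1 → 4 (borrow)
  6-4-1 → 1
  4-0 → 4
  3-3 → 0
  3-6 → 5 (borrow)
  4-3-1 → 0
  4-7 → 5 (borrow)
  3-0-1 → 2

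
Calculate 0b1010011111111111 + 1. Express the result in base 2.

0b1010100000000000

The trailing 11 digits are 1 (max in base 2), so adding 1 cascades: they roll to 0 and the next digit up increments.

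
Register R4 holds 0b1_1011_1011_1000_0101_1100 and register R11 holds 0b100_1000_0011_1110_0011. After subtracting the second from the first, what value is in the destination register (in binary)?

Subtract column by column in base 2:
  0-1 → 1 (borrow)
  0-1-1 → 0 (borrow)
  1-0-1 → 0
  1-0 → 1
  1-0 → 1
  0-1 → 1 (borrow)
  1-1-1 → 1 (borrow)
  0-1-1 → 0 (borrow)
  0-1-1 → 0 (borrow)
  0-1-1 → 0 (borrow)
  0-0-1 → 1 (borrow)
  1-0-1 → 0
  1-0 → 1
  1-0 → 1
  0-0 → 0
  1-1 → 0
  1-0 → 1
  1-0 → 1
  0-1 → 1 (borrow)
  1-0-1 → 0
  1-0 → 1

0b101110011010001111001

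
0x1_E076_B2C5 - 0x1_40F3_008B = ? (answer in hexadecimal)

Subtract column by column in base 16:
  5-B → A (borrow)
  C-8-1 → 3
  2-0 → 2
  B-0 → B
  6-3 → 3
  7-F → 8 (borrow)
  0-0-1 → F (borrow)
  E-4-1 → 9
  1-1 → 0

0x9F83B23A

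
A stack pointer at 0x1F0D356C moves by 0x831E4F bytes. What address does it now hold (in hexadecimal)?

Add column by column in base 16, right to left:
  C+F = B carry 1
  6+4+1 = B
  5+E = 3 carry 1
  3+1+1 = 5
  D+3 = 0 carry 1
  0+8+1 = 9
  F+0 = F
  1+0 = 1

0x1F9053BB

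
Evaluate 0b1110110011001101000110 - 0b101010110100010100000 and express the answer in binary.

0b1001011100101010100110

Subtract column by column in base 2:
  0-0 → 0
  1-0 → 1
  1-0 → 1
  0-0 → 0
  0-0 → 0
  0-1 → 1 (borrow)
  1-0-1 → 0
  0-1 → 1 (borrow)
  1-0-1 → 0
  1-0 → 1
  0-0 → 0
  0-1 → 1 (borrow)
  1-0-1 → 0
  1-1 → 0
  0-1 → 1 (borrow)
  0-0-1 → 1 (borrow)
  1-1-1 → 1 (borrow)
  1-0-1 → 0
  0-1 → 1 (borrow)
  1-0-1 → 0
  1-1 → 0
  1-0 → 1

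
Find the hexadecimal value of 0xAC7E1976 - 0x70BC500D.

Subtract column by column in base 16:
  6-D → 9 (borrow)
  7-0-1 → 6
  9-0 → 9
  1-5 → C (borrow)
  E-C-1 → 1
  7-B → C (borrow)
  C-0-1 → B
  A-7 → 3

0x3BC1C969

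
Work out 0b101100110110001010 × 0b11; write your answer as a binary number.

0b10000110100010011110

Multiply each base-2 digit by 3, carrying:
  0×3 = 0 → write 0
  1×3 = 3 → write 1 carry 1
  0×3+1 = 1 → write 1
  1×3 = 3 → write 1 carry 1
  0×3+1 = 1 → write 1
  0×3 = 0 → write 0
  0×3 = 0 → write 0
  1×3 = 3 → write 1 carry 1
  1×3+1 = 4 → write 0 carry 2
  0×3+2 = 2 → write 0 carry 1
  1×3+1 = 4 → write 0 carry 2
  1×3+2 = 5 → write 1 carry 2
  0×3+2 = 2 → write 0 carry 1
  0×3+1 = 1 → write 1
  1×3 = 3 → write 1 carry 1
  1×3+1 = 4 → write 0 carry 2
  0×3+2 = 2 → write 0 carry 1
  1×3+1 = 4 → write 0 carry 2
  remaining carry: 10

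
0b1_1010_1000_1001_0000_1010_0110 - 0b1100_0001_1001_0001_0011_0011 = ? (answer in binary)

0b111001101111111101110011

Subtract column by column in base 2:
  0-1 → 1 (borrow)
  1-1-1 → 1 (borrow)
  1-0-1 → 0
  0-0 → 0
  0-1 → 1 (borrow)
  1-1-1 → 1 (borrow)
  0-0-1 → 1 (borrow)
  1-0-1 → 0
  0-1 → 1 (borrow)
  0-0-1 → 1 (borrow)
  0-0-1 → 1 (borrow)
  0-0-1 → 1 (borrow)
  1-1-1 → 1 (borrow)
  0-0-1 → 1 (borrow)
  0-0-1 → 1 (borrow)
  1-1-1 → 1 (borrow)
  0-1-1 → 0 (borrow)
  0-0-1 → 1 (borrow)
  0-0-1 → 1 (borrow)
  1-0-1 → 0
  0-0 → 0
  1-0 → 1
  0-1 → 1 (borrow)
  1-1-1 → 1 (borrow)
  1-0-1 → 0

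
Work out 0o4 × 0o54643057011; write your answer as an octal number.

0o263214274044

Multiply each base-8 digit by 4, carrying:
  1×4 = 4 → write 4
  1×4 = 4 → write 4
  0×4 = 0 → write 0
  7×4 = 28 → write 4 carry 3
  5×4+3 = 23 → write 7 carry 2
  0×4+2 = 2 → write 2
  3×4 = 12 → write 4 carry 1
  4×4+1 = 17 → write 1 carry 2
  6×4+2 = 26 → write 2 carry 3
  4×4+3 = 19 → write 3 carry 2
  5×4+2 = 22 → write 6 carry 2
  remaining carry: 2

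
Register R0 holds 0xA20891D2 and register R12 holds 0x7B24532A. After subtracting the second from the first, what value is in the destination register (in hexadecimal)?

0x26E43EA8

Subtract column by column in base 16:
  2-A → 8 (borrow)
  D-2-1 → A
  1-3 → E (borrow)
  9-5-1 → 3
  8-4 → 4
  0-2 → E (borrow)
  2-B-1 → 6 (borrow)
  A-7-1 → 2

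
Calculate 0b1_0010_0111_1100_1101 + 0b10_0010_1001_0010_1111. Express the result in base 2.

Add column by column in base 2, right to left:
  1+1 = 0 carry 1
  0+1+1 = 0 carry 1
  1+1+1 = 1 carry 1
  1+1+1 = 1 carry 1
  0+0+1 = 1
  0+1 = 1
  1+0 = 1
  1+0 = 1
  1+1 = 0 carry 1
  1+0+1 = 0 carry 1
  1+0+1 = 0 carry 1
  0+1+1 = 0 carry 1
  0+0+1 = 1
  1+1 = 0 carry 1
  0+0+1 = 1
  0+0 = 0
  1+0 = 1
  0+1 = 1

0b110101000011111100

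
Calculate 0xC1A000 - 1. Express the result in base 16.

0xC19FFF

The trailing 3 digits are 0, so subtracting 1 borrows through: they become F and the next digit up decrements.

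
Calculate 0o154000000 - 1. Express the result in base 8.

0o153777777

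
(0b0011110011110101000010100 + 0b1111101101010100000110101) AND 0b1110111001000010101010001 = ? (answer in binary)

Add column by column in base 2, right to left:
  0+1 = 1
  0+0 = 0
  1+1 = 0 carry 1
  0+0+1 = 1
  1+1 = 0 carry 1
  0+1+1 = 0 carry 1
  0+0+1 = 1
  0+0 = 0
  0+0 = 0
  1+0 = 1
  0+0 = 0
  1+1 = 0 carry 1
  0+0+1 = 1
  1+1 = 0 carry 1
  1+0+1 = 0 carry 1
  1+1+1 = 1 carry 1
  1+0+1 = 0 carry 1
  0+1+1 = 0 carry 1
  0+1+1 = 0 carry 1
  1+0+1 = 0 carry 1
  1+1+1 = 1 carry 1
  1+1+1 = 1 carry 1
  1+1+1 = 1 carry 1
  0+1+1 = 0 carry 1
  0+1+1 = 0 carry 1
  final carry 1
Sum = 0b10011100001001001001001001; now AND with 0b1110111001000010101010001:
  10011100001001001001001001
& 01110111001000010101010001
= 00010100001000000001000001

0b10100001000000001000001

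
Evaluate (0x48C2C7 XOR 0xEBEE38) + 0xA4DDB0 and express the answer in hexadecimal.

0x1480AAF

First 0x48C2C7 XOR 0xEBEE38 = 0xA32CFF.
Add column by column in base 16, right to left:
  F+0 = F
  F+B = A carry 1
  C+D+1 = A carry 1
  2+D+1 = 0 carry 1
  3+4+1 = 8
  A+A = 4 carry 1
  final carry 1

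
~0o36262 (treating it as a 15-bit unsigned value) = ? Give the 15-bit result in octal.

0o41515

Each oct digit d becomes 7−d:
  3→4, 6→1, 2→5, 6→1, 2→5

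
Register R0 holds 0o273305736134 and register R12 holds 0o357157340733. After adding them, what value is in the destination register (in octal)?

Add column by column in base 8, right to left:
  4+3 = 7
  3+3 = 6
  1+7 = 0 carry 1
  6+0+1 = 7
  3+4 = 7
  7+3 = 2 carry 1
  5+7+1 = 5 carry 1
  0+5+1 = 6
  3+1 = 4
  3+7 = 2 carry 1
  7+5+1 = 5 carry 1
  2+3+1 = 6

0o652465277067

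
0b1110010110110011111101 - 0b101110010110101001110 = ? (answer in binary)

Subtract column by column in base 2:
  1-0 → 1
  0-1 → 1 (borrow)
  1-1-1 → 1 (borrow)
  1-1-1 → 1 (borrow)
  1-0-1 → 0
  1-0 → 1
  1-1 → 0
  1-0 → 1
  0-1 → 1 (borrow)
  0-0-1 → 1 (borrow)
  1-1-1 → 1 (borrow)
  1-1-1 → 1 (borrow)
  0-0-1 → 1 (borrow)
  1-1-1 → 1 (borrow)
  1-0-1 → 0
  0-0 → 0
  1-1 → 0
  0-1 → 1 (borrow)
  0-1-1 → 0 (borrow)
  1-0-1 → 0
  1-1 → 0
  1-0 → 1

0b1000100011111110101111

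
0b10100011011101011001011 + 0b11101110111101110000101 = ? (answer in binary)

0b110010010011011001010000

Add column by column in base 2, right to left:
  1+1 = 0 carry 1
  1+0+1 = 0 carry 1
  0+1+1 = 0 carry 1
  1+0+1 = 0 carry 1
  0+0+1 = 1
  0+0 = 0
  1+0 = 1
  1+1 = 0 carry 1
  0+1+1 = 0 carry 1
  1+1+1 = 1 carry 1
  0+0+1 = 1
  1+1 = 0 carry 1
  1+1+1 = 1 carry 1
  1+1+1 = 1 carry 1
  0+1+1 = 0 carry 1
  1+0+1 = 0 carry 1
  1+1+1 = 1 carry 1
  0+1+1 = 0 carry 1
  0+1+1 = 0 carry 1
  0+0+1 = 1
  1+1 = 0 carry 1
  0+1+1 = 0 carry 1
  1+1+1 = 1 carry 1
  final carry 1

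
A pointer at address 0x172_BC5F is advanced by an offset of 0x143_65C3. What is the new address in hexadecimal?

0x2B62222

Add column by column in base 16, right to left:
  F+3 = 2 carry 1
  5+C+1 = 2 carry 1
  C+5+1 = 2 carry 1
  B+6+1 = 2 carry 1
  2+3+1 = 6
  7+4 = B
  1+1 = 2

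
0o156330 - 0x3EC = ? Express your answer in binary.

0b1101100011101100

0o156330 = 0b1101110011011000 in binary.
0x3EC = 0b1111101100 in binary.
Subtract column by column in base 2:
  0-0 → 0
  0-0 → 0
  0-1 → 1 (borrow)
  1-1-1 → 1 (borrow)
  1-0-1 → 0
  0-1 → 1 (borrow)
  1-1-1 → 1 (borrow)
  1-1-1 → 1 (borrow)
  0-1-1 → 0 (borrow)
  0-1-1 → 0 (borrow)
  1-0-1 → 0
  1-0 → 1
  1-0 → 1
  0-0 → 0
  1-0 → 1
  1-0 → 1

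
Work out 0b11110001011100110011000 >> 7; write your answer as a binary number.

Right shift by 7: drop the 7 least-significant bits.

0b1111000101110011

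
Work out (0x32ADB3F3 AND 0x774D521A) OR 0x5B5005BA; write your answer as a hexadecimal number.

0x7B5D17BA

0x32ADB3F3 AND 0x774D521A = 0x320D1212.
Then OR with 0x5B5005BA.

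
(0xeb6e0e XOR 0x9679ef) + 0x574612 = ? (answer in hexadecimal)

0xd45df3

First 0xeb6e0e XOR 0x9679ef = 0x7d17e1.
Add column by column in base 16, right to left:
  1+2 = 3
  e+1 = f
  7+6 = d
  1+4 = 5
  d+7 = 4 carry 1
  7+5+1 = d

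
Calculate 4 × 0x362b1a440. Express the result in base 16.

Multiply each base-16 digit by 4, carrying:
  0×4 = 0 → write 0
  4×4 = 16 → write 0 carry 1
  4×4+1 = 17 → write 1 carry 1
  a×4+1 = 41 → write 9 carry 2
  1×4+2 = 6 → write 6
  b×4 = 44 → write c carry 2
  2×4+2 = 10 → write a
  6×4 = 24 → write 8 carry 1
  3×4+1 = 13 → write d

0xd8ac69100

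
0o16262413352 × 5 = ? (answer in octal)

0o107574471222

Multiply each base-8 digit by 5, carrying:
  2×5 = 10 → write 2 carry 1
  5×5+1 = 26 → write 2 carry 3
  3×5+3 = 18 → write 2 carry 2
  3×5+2 = 17 → write 1 carry 2
  1×5+2 = 7 → write 7
  4×5 = 20 → write 4 carry 2
  2×5+2 = 12 → write 4 carry 1
  6×5+1 = 31 → write 7 carry 3
  2×5+3 = 13 → write 5 carry 1
  6×5+1 = 31 → write 7 carry 3
  1×5+3 = 8 → write 0 carry 1
  remaining carry: 1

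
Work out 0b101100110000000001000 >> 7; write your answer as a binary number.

Right shift by 7: drop the 7 least-significant bits.

0b10110011000000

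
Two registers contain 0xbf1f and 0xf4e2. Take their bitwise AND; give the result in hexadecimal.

AND each hex digit independently (no carries):
  b&f=b, f&4=4, 1&e=0, f&2=2

0xb402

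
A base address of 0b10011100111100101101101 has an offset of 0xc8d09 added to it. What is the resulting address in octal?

0b10011100111100101101101 = 0o23474555 in octal.
0xc8d09 = 0o3106411 in octal.
Add column by column in base 8, right to left:
  5+1 = 6
  5+1 = 6
  5+4 = 1 carry 1
  4+6+1 = 3 carry 1
  7+0+1 = 0 carry 1
  4+1+1 = 6
  3+3 = 6
  2+0 = 2

0o26603166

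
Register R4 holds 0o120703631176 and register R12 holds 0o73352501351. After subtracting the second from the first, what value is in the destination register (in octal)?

0o25331127625

Subtract column by column in base 8:
  6-1 → 5
  7-5 → 2
  1-3 → 6 (borrow)
  1-1-1 → 7 (borrow)
  3-0-1 → 2
  6-5 → 1
  3-2 → 1
  0-5 → 3 (borrow)
  7-3-1 → 3
  0-3 → 5 (borrow)
  2-7-1 → 2 (borrow)
  1-0-1 → 0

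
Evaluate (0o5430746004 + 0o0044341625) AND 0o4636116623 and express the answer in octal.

Add column by column in base 8, right to left:
  4+5 = 1 carry 1
  0+2+1 = 3
  0+6 = 6
  6+1 = 7
  4+4 = 0 carry 1
  7+3+1 = 3 carry 1
  0+4+1 = 5
  3+4 = 7
  4+0 = 4
  5+0 = 5
Sum = 0o5475307631; now AND with 0o4636116623:
  5&4=4, 4&6=4, 7&3=3, 5&6=4, 3&1=1, 0&1=0, 7&6=6, 6&6=6, 3&2=2, 1&3=1

0o4434106621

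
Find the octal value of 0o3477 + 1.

The trailing 2 digits are 7 (max in base 8), so adding 1 cascades: they roll to 0 and the next digit up increments.

0o3500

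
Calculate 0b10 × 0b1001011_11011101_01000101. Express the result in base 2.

0b100101111011101010001010

Multiply each base-2 digit by 2, carrying:
  1×2 = 2 → write 0 carry 1
  0×2+1 = 1 → write 1
  1×2 = 2 → write 0 carry 1
  0×2+1 = 1 → write 1
  0×2 = 0 → write 0
  0×2 = 0 → write 0
  1×2 = 2 → write 0 carry 1
  0×2+1 = 1 → write 1
  1×2 = 2 → write 0 carry 1
  0×2+1 = 1 → write 1
  1×2 = 2 → write 0 carry 1
  1×2+1 = 3 → write 1 carry 1
  1×2+1 = 3 → write 1 carry 1
  0×2+1 = 1 → write 1
  1×2 = 2 → write 0 carry 1
  1×2+1 = 3 → write 1 carry 1
  1×2+1 = 3 → write 1 carry 1
  1×2+1 = 3 → write 1 carry 1
  0×2+1 = 1 → write 1
  1×2 = 2 → write 0 carry 1
  0×2+1 = 1 → write 1
  0×2 = 0 → write 0
  1×2 = 2 → write 0 carry 1
  remaining carry: 1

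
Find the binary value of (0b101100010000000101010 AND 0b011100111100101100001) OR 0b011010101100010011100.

0b11110111100010111100

0b101100010000000101010 AND 0b011100111100101100001 = 0b001100010000000100000.
Then OR with 0b011010101100010011100.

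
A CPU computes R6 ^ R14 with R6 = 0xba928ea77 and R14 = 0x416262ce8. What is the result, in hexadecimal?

0xfbf0ec69f

XOR each hex digit independently (no carries):
  b^4=f, a^1=b, 9^6=f, 2^2=0, 8^6=e, e^2=c, a^c=6, 7^e=9, 7^8=f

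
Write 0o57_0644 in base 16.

0x2f1a4

Each octal digit is 3 bits: 5=101 7=111 0=000 6=110 4=100 4=100.
Group the bits into nibbles: 0010 1111 0001 1010 0100 → 2f1a4.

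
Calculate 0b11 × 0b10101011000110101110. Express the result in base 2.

0b1000000001010100001010

Multiply each base-2 digit by 3, carrying:
  0×3 = 0 → write 0
  1×3 = 3 → write 1 carry 1
  1×3+1 = 4 → write 0 carry 2
  1×3+2 = 5 → write 1 carry 2
  0×3+2 = 2 → write 0 carry 1
  1×3+1 = 4 → write 0 carry 2
  0×3+2 = 2 → write 0 carry 1
  1×3+1 = 4 → write 0 carry 2
  1×3+2 = 5 → write 1 carry 2
  0×3+2 = 2 → write 0 carry 1
  0×3+1 = 1 → write 1
  0×3 = 0 → write 0
  1×3 = 3 → write 1 carry 1
  1×3+1 = 4 → write 0 carry 2
  0×3+2 = 2 → write 0 carry 1
  1×3+1 = 4 → write 0 carry 2
  0×3+2 = 2 → write 0 carry 1
  1×3+1 = 4 → write 0 carry 2
  0×3+2 = 2 → write 0 carry 1
  1×3+1 = 4 → write 0 carry 2
  remaining carry: 10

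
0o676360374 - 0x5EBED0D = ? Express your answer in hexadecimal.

0o676360374 = 0x6F9E0FC in hexadecimal.
Subtract column by column in base 16:
  C-D → F (borrow)
  F-0-1 → E
  0-D → 3 (borrow)
  E-E-1 → F (borrow)
  9-B-1 → D (borrow)
  F-E-1 → 0
  6-5 → 1

0x10DF3EF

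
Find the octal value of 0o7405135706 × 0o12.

0o113063652674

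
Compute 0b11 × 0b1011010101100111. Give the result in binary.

0b100010000000110101

Multiply each base-2 digit by 3, carrying:
  1×3 = 3 → write 1 carry 1
  1×3+1 = 4 → write 0 carry 2
  1×3+2 = 5 → write 1 carry 2
  0×3+2 = 2 → write 0 carry 1
  0×3+1 = 1 → write 1
  1×3 = 3 → write 1 carry 1
  1×3+1 = 4 → write 0 carry 2
  0×3+2 = 2 → write 0 carry 1
  1×3+1 = 4 → write 0 carry 2
  0×3+2 = 2 → write 0 carry 1
  1×3+1 = 4 → write 0 carry 2
  0×3+2 = 2 → write 0 carry 1
  1×3+1 = 4 → write 0 carry 2
  1×3+2 = 5 → write 1 carry 2
  0×3+2 = 2 → write 0 carry 1
  1×3+1 = 4 → write 0 carry 2
  remaining carry: 10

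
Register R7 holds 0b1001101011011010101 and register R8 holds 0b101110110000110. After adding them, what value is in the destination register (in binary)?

0b1010011010001011011

Add column by column in base 2, right to left:
  1+0 = 1
  0+1 = 1
  1+1 = 0 carry 1
  0+0+1 = 1
  1+0 = 1
  0+0 = 0
  1+0 = 1
  1+1 = 0 carry 1
  0+1+1 = 0 carry 1
  1+0+1 = 0 carry 1
  1+1+1 = 1 carry 1
  0+1+1 = 0 carry 1
  1+1+1 = 1 carry 1
  0+0+1 = 1
  1+1 = 0 carry 1
  1+0+1 = 0 carry 1
  0+0+1 = 1
  0+0 = 0
  1+0 = 1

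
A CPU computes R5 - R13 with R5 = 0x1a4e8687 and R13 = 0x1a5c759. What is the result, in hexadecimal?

Subtract column by column in base 16:
  7-9 → e (borrow)
  8-5-1 → 2
  6-7 → f (borrow)
  8-c-1 → b (borrow)
  e-5-1 → 8
  4-a → a (borrow)
  a-1-1 → 8
  1-0 → 1

0x18a8bf2e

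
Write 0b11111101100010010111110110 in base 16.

0x3f625f6

Group the bits into nibbles: 0011 1111 0110 0010 0101 1111 0110 → 3f625f6.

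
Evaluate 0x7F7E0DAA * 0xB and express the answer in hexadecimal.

0x57A6A964E

Multiply each base-16 digit by 11, carrying:
  A×11 = 110 → write E carry 6
  A×11+6 = 116 → write 4 carry 7
  D×11+7 = 150 → write 6 carry 9
  0×11+9 = 9 → write 9
  E×11 = 154 → write A carry 9
  7×11+9 = 86 → write 6 carry 5
  F×11+5 = 170 → write A carry 10
  7×11+10 = 87 → write 7 carry 5
  remaining carry: 5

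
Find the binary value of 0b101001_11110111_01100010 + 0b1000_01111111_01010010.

Add column by column in base 2, right to left:
  0+0 = 0
  1+1 = 0 carry 1
  0+0+1 = 1
  0+0 = 0
  0+1 = 1
  1+0 = 1
  1+1 = 0 carry 1
  0+0+1 = 1
  1+1 = 0 carry 1
  1+1+1 = 1 carry 1
  1+1+1 = 1 carry 1
  0+1+1 = 0 carry 1
  1+1+1 = 1 carry 1
  1+1+1 = 1 carry 1
  1+1+1 = 1 carry 1
  1+0+1 = 0 carry 1
  1+0+1 = 0 carry 1
  0+0+1 = 1
  0+0 = 0
  1+1 = 0 carry 1
  0+0+1 = 1
  1+0 = 1

0b1100100111011010110100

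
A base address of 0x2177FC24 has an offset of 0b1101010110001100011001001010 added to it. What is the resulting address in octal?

0x2177FC24 = 0o4135776044 in octal.
0b1101010110001100011001001010 = 0o1526143112 in octal.
Add column by column in base 8, right to left:
  4+2 = 6
  4+1 = 5
  0+1 = 1
  6+3 = 1 carry 1
  7+4+1 = 4 carry 1
  7+1+1 = 1 carry 1
  5+6+1 = 4 carry 1
  3+2+1 = 6
  1+5 = 6
  4+1 = 5

0o5664141156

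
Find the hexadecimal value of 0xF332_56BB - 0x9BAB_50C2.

0x578705F9

Subtract column by column in base 16:
  B-2 → 9
  B-C → F (borrow)
  6-0-1 → 5
  5-5 → 0
  2-B → 7 (borrow)
  3-A-1 → 8 (borrow)
  3-B-1 → 7 (borrow)
  F-9-1 → 5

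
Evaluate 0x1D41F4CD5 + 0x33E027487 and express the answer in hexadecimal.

Add column by column in base 16, right to left:
  5+7 = C
  D+8 = 5 carry 1
  C+4+1 = 1 carry 1
  4+7+1 = C
  F+2 = 1 carry 1
  1+0+1 = 2
  4+E = 2 carry 1
  D+3+1 = 1 carry 1
  1+3+1 = 5

0x51221C15C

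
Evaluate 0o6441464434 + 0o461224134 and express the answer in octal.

Add column by column in base 8, right to left:
  4+4 = 0 carry 1
  3+3+1 = 7
  4+1 = 5
  4+4 = 0 carry 1
  6+2+1 = 1 carry 1
  4+2+1 = 7
  1+1 = 2
  4+6 = 2 carry 1
  4+4+1 = 1 carry 1
  6+0+1 = 7

0o7122710570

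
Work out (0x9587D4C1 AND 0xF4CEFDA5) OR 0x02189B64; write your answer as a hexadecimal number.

0x9587D4C1 AND 0xF4CEFDA5 = 0x9486D481.
Then OR with 0x02189B64.

0x969EDFE5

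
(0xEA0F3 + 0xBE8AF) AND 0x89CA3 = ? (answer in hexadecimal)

0x888A2

Add column by column in base 16, right to left:
  3+F = 2 carry 1
  F+A+1 = A carry 1
  0+8+1 = 9
  A+E = 8 carry 1
  E+B+1 = A carry 1
  final carry 1
Sum = 0x1A89A2; now AND with 0x89CA3:
  1&0=0, A&8=8, 8&9=8, 9&C=8, A&A=A, 2&3=2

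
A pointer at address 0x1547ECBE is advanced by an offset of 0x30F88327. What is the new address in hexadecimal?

Add column by column in base 16, right to left:
  E+7 = 5 carry 1
  B+2+1 = E
  C+3 = F
  E+8 = 6 carry 1
  7+8+1 = 0 carry 1
  4+F+1 = 4 carry 1
  5+0+1 = 6
  1+3 = 4

0x46406FE5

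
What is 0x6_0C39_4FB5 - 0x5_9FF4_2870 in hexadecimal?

0x6C452745

Subtract column by column in base 16:
  5-0 → 5
  B-7 → 4
  F-8 → 7
  4-2 → 2
  9-4 → 5
  3-F → 4 (borrow)
  C-F-1 → C (borrow)
  0-9-1 → 6 (borrow)
  6-5-1 → 0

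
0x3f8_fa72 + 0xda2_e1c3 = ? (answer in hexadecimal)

0x119bdc35

Add column by column in base 16, right to left:
  2+3 = 5
  7+c = 3 carry 1
  a+1+1 = c
  f+e = d carry 1
  8+2+1 = b
  f+a = 9 carry 1
  3+d+1 = 1 carry 1
  final carry 1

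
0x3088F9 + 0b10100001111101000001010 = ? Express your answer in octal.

0x3088F9 = 0o14104371 in octal.
0b10100001111101000001010 = 0o24175012 in octal.
Add column by column in base 8, right to left:
  1+2 = 3
  7+1 = 0 carry 1
  3+0+1 = 4
  4+5 = 1 carry 1
  0+7+1 = 0 carry 1
  1+1+1 = 3
  4+4 = 0 carry 1
  1+2+1 = 4

0o40301403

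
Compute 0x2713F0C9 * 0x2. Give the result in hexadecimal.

0x4E27E192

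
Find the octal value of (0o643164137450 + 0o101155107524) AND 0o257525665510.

Add column by column in base 8, right to left:
  0+4 = 4
  5+2 = 7
  4+5 = 1 carry 1
  7+7+1 = 7 carry 1
  3+0+1 = 4
  1+1 = 2
  4+5 = 1 carry 1
  6+5+1 = 4 carry 1
  1+1+1 = 3
  3+1 = 4
  4+0 = 4
  6+1 = 7
Sum = 0o744341247174; now AND with 0o257525665510:
  7&2=2, 4&5=4, 4&7=4, 3&5=1, 4&2=0, 1&5=1, 2&6=2, 4&6=4, 7&5=5, 1&5=1, 7&1=1, 4&0=0

0o244101245110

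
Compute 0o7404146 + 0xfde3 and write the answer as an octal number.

0xfde3 = 0o176743 in octal.
Add column by column in base 8, right to left:
  6+3 = 1 carry 1
  4+4+1 = 1 carry 1
  1+7+1 = 1 carry 1
  4+6+1 = 3 carry 1
  0+7+1 = 0 carry 1
  4+1+1 = 6
  7+0 = 7

0o7603111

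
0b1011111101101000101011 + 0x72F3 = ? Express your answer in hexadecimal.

0b1011111101101000101011 = 0x2FDA2B in hexadecimal.
Add column by column in base 16, right to left:
  B+3 = E
  2+F = 1 carry 1
  A+2+1 = D
  D+7 = 4 carry 1
  F+0+1 = 0 carry 1
  2+0+1 = 3

0x304D1E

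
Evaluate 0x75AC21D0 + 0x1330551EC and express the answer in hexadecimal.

0x1A8B173BC

Add column by column in base 16, right to left:
  0+C = C
  D+E = B carry 1
  1+1+1 = 3
  2+5 = 7
  C+5 = 1 carry 1
  A+0+1 = B
  5+3 = 8
  7+3 = A
  0+1 = 1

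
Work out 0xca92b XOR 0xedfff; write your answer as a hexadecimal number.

0x276d4

XOR each hex digit independently (no carries):
  c^e=2, a^d=7, 9^f=6, 2^f=d, b^f=4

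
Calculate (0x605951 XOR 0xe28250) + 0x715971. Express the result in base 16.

First 0x605951 XOR 0xe28250 = 0x82db01.
Add column by column in base 16, right to left:
  1+1 = 2
  0+7 = 7
  b+9 = 4 carry 1
  d+5+1 = 3 carry 1
  2+1+1 = 4
  8+7 = f

0xf43472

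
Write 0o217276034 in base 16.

Each octal digit is 3 bits: 2=010 1=001 7=111 2=010 7=111 6=110 0=000 3=011 4=100.
Group the bits into nibbles: 0010 0011 1101 0111 1100 0001 1100 → 23D7C1C.

0x23D7C1C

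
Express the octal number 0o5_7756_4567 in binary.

Each octal digit is 3 bits: 5=101 7=111 7=111 5=101 6=110 4=100 5=101 6=110 7=111.

0b101111111101110100101110111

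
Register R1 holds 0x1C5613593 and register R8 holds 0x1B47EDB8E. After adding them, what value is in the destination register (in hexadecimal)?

0x379E01121

Add column by column in base 16, right to left:
  3+E = 1 carry 1
  9+8+1 = 2 carry 1
  5+B+1 = 1 carry 1
  3+D+1 = 1 carry 1
  1+E+1 = 0 carry 1
  6+7+1 = E
  5+4 = 9
  C+B = 7 carry 1
  1+1+1 = 3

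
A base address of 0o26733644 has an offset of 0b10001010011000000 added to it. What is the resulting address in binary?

0o26733644 = 0b10110111011011110100100 in binary.
Add column by column in base 2, right to left:
  0+0 = 0
  0+0 = 0
  1+0 = 1
  0+0 = 0
  0+0 = 0
  1+0 = 1
  0+1 = 1
  1+1 = 0 carry 1
  1+0+1 = 0 carry 1
  1+0+1 = 0 carry 1
  1+1+1 = 1 carry 1
  0+0+1 = 1
  1+1 = 0 carry 1
  1+0+1 = 0 carry 1
  0+0+1 = 1
  1+0 = 1
  1+1 = 0 carry 1
  1+0+1 = 0 carry 1
  0+0+1 = 1
  1+0 = 1
  1+0 = 1
  0+0 = 0
  1+0 = 1

0b10111001100110001100100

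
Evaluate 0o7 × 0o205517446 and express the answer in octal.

Multiply each base-8 digit by 7, carrying:
  6×7 = 42 → write 2 carry 5
  4×7+5 = 33 → write 1 carry 4
  4×7+4 = 32 → write 0 carry 4
  7×7+4 = 53 → write 5 carry 6
  1×7+6 = 13 → write 5 carry 1
  5×7+1 = 36 → write 4 carry 4
  5×7+4 = 39 → write 7 carry 4
  0×7+4 = 4 → write 4
  2×7 = 14 → write 6 carry 1
  remaining carry: 1

0o1647455012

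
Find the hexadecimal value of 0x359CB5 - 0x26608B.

0xF3C2A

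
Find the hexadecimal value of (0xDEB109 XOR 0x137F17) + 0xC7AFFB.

0x1957E19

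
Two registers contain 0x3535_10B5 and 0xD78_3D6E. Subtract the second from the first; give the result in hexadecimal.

0x27BCD347

Subtract column by column in base 16:
  5-E → 7 (borrow)
  B-6-1 → 4
  0-D → 3 (borrow)
  1-3-1 → D (borrow)
  5-8-1 → C (borrow)
  3-7-1 → B (borrow)
  5-D-1 → 7 (borrow)
  3-0-1 → 2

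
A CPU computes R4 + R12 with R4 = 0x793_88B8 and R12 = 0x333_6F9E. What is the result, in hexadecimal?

0xAC6F856

Add column by column in base 16, right to left:
  8+E = 6 carry 1
  B+9+1 = 5 carry 1
  8+F+1 = 8 carry 1
  8+6+1 = F
  3+3 = 6
  9+3 = C
  7+3 = A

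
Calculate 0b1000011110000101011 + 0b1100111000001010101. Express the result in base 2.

0b10101010110010000000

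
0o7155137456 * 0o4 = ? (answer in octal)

0o34664576270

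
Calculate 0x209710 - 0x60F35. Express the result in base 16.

0x1A87DB

Subtract column by column in base 16:
  0-5 → B (borrow)
  1-3-1 → D (borrow)
  7-F-1 → 7 (borrow)
  9-0-1 → 8
  0-6 → A (borrow)
  2-0-1 → 1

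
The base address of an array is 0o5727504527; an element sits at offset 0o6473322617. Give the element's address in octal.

0o14423027346

Add column by column in base 8, right to left:
  7+7 = 6 carry 1
  2+1+1 = 4
  5+6 = 3 carry 1
  4+2+1 = 7
  0+2 = 2
  5+3 = 0 carry 1
  7+3+1 = 3 carry 1
  2+7+1 = 2 carry 1
  7+4+1 = 4 carry 1
  5+6+1 = 4 carry 1
  final carry 1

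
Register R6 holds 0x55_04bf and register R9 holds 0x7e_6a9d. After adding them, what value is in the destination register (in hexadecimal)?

Add column by column in base 16, right to left:
  f+d = c carry 1
  b+9+1 = 5 carry 1
  4+a+1 = f
  0+6 = 6
  5+e = 3 carry 1
  5+7+1 = d

0xd36f5c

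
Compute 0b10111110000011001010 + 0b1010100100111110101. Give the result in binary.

Add column by column in base 2, right to left:
  0+1 = 1
  1+0 = 1
  0+1 = 1
  1+0 = 1
  0+1 = 1
  0+1 = 1
  1+1 = 0 carry 1
  1+1+1 = 1 carry 1
  0+1+1 = 0 carry 1
  0+0+1 = 1
  0+0 = 0
  0+1 = 1
  0+0 = 0
  1+0 = 1
  1+1 = 0 carry 1
  1+0+1 = 0 carry 1
  1+1+1 = 1 carry 1
  1+0+1 = 0 carry 1
  0+1+1 = 0 carry 1
  1+0+1 = 0 carry 1
  final carry 1

0b100010010101010111111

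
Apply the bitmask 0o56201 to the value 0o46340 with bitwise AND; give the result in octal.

AND each oct digit independently (no carries):
  4&5=4, 6&6=6, 3&2=2, 4&0=0, 0&1=0

0o46200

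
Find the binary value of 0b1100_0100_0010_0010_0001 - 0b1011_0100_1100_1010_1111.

0b1111010101110010

Subtract column by column in base 2:
  1-1 → 0
  0-1 → 1 (borrow)
  0-1-1 → 0 (borrow)
  0-1-1 → 0 (borrow)
  0-0-1 → 1 (borrow)
  1-1-1 → 1 (borrow)
  0-0-1 → 1 (borrow)
  0-1-1 → 0 (borrow)
  0-0-1 → 1 (borrow)
  1-0-1 → 0
  0-1 → 1 (borrow)
  0-1-1 → 0 (borrow)
  0-0-1 → 1 (borrow)
  0-0-1 → 1 (borrow)
  1-1-1 → 1 (borrow)
  0-0-1 → 1 (borrow)
  0-1-1 → 0 (borrow)
  0-1-1 → 0 (borrow)
  1-0-1 → 0
  1-1 → 0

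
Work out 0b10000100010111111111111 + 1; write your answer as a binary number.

0b10000100011000000000000

The trailing 12 digits are 1 (max in base 2), so adding 1 cascades: they roll to 0 and the next digit up increments.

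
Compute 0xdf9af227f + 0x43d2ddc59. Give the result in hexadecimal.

0x1236dcfed8

Add column by column in base 16, right to left:
  f+9 = 8 carry 1
  7+5+1 = d
  2+c = e
  2+d = f
  f+d = c carry 1
  a+2+1 = d
  9+d = 6 carry 1
  f+3+1 = 3 carry 1
  d+4+1 = 2 carry 1
  final carry 1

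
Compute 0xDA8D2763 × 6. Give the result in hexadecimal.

0x51F4EEC52

Multiply each base-16 digit by 6, carrying:
  3×6 = 18 → write 2 carry 1
  6×6+1 = 37 → write 5 carry 2
  7×6+2 = 44 → write C carry 2
  2×6+2 = 14 → write E
  D×6 = 78 → write E carry 4
  8×6+4 = 52 → write 4 carry 3
  A×6+3 = 63 → write F carry 3
  D×6+3 = 81 → write 1 carry 5
  remaining carry: 5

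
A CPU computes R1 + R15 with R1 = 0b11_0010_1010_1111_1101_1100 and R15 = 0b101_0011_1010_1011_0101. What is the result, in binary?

Add column by column in base 2, right to left:
  0+1 = 1
  0+0 = 0
  1+1 = 0 carry 1
  1+0+1 = 0 carry 1
  1+1+1 = 1 carry 1
  0+1+1 = 0 carry 1
  1+0+1 = 0 carry 1
  1+1+1 = 1 carry 1
  1+0+1 = 0 carry 1
  1+1+1 = 1 carry 1
  1+0+1 = 0 carry 1
  1+1+1 = 1 carry 1
  0+1+1 = 0 carry 1
  1+1+1 = 1 carry 1
  0+0+1 = 1
  1+0 = 1
  0+1 = 1
  1+0 = 1
  0+1 = 1
  0+0 = 0
  1+0 = 1
  1+0 = 1

0b1101111110101010010001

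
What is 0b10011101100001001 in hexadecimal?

Group the bits into nibbles: 0001 0011 1011 0000 1001 → 13b09.

0x13b09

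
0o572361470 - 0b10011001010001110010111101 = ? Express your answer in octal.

0b10011001010001110010111101 = 0o231216275 in octal.
Subtract column by column in base 8:
  0-5 → 3 (borrow)
  7-7-1 → 7 (borrow)
  4-2-1 → 1
  1-6 → 3 (borrow)
  6-1-1 → 4
  3-2 → 1
  2-1 → 1
  7-3 → 4
  5-2 → 3

0o341143173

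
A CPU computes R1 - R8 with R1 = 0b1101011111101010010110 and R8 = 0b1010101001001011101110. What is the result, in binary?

Subtract column by column in base 2:
  0-0 → 0
  1-1 → 0
  1-1 → 0
  0-1 → 1 (borrow)
  1-0-1 → 0
  0-1 → 1 (borrow)
  0-1-1 → 0 (borrow)
  1-1-1 → 1 (borrow)
  0-0-1 → 1 (borrow)
  1-1-1 → 1 (borrow)
  0-0-1 → 1 (borrow)
  1-0-1 → 0
  1-1 → 0
  1-0 → 1
  1-0 → 1
  1-1 → 0
  1-0 → 1
  0-1 → 1 (borrow)
  1-0-1 → 0
  0-1 → 1 (borrow)
  1-0-1 → 0
  1-1 → 0

0b10110110011110101000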